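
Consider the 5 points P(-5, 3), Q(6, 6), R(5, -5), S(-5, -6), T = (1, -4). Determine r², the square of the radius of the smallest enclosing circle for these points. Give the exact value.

66.25

The minimum enclosing circle of a finite set is fixed by two of the points (as a diameter) or three (as a circumcircle).
The farthest pair is Q–S with squared distance 265. The circle on this segment as diameter has centre (0.5, 0) and r² = 265/4 = 66.25.
Check P: distance² to centre = 39.25 ≤ 66.25, so it lies inside.
All remaining points lie in this disk, and no smaller disk contains both endpoints, so this is the minimum enclosing circle.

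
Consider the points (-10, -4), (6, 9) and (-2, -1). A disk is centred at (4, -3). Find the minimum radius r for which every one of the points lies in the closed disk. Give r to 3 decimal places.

14.036

The required radius is the distance from (4, -3) to the farthest point.
Squared distances: 197, 148, 40.
Maximum is 197, attained at (-10, -4).
r = √197 ≈ 14.036.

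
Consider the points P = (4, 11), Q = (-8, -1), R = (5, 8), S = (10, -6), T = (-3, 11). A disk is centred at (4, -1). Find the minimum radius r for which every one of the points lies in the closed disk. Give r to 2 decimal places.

13.89

The required radius is the distance from (4, -1) to the farthest point.
Squared distances: 144, 144, 82, 61, 193.
Maximum is 193, attained at T.
r = √193 ≈ 13.89.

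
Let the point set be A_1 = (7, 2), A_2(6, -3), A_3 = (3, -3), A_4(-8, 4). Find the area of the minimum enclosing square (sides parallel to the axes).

225

The bounding box has width 15 and height 7.
An axis-aligned square enclosing the set must have side ≥ max(width, height).
So the minimum side is max(15, 7) = 15.
Area = 15² = 225.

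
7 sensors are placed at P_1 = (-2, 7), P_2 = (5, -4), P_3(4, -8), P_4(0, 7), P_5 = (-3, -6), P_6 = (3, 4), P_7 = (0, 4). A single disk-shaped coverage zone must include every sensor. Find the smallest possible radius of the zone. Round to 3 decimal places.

The minimum enclosing circle of a finite set is fixed by two of the points (as a diameter) or three (as a circumcircle).
The farthest pair is P_1–P_3 with squared distance 261. The circle on this segment as diameter has centre (1, -0.5) and r² = 261/4 = 65.25.
Check P_2: distance² to centre = 28.25 ≤ 65.25, so it lies inside.
All remaining points lie in this disk, and no smaller disk contains both endpoints, so this is the minimum enclosing circle.
r = √(65.25) ≈ 8.078.

8.078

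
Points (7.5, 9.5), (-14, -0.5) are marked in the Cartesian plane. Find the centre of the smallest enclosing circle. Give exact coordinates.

(-3.25, 4.5)

The smallest circle enclosing two points has them as diameter endpoints.
Centre = midpoint = (-3.25, 4.5); r² = |(7.5, 9.5)−(-14, -0.5)|²/4 = 562.25/4 = 140.5625.
Centre = (-3.25, 4.5).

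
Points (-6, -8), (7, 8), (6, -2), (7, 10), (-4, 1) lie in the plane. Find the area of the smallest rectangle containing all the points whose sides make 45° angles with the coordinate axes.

201.5

In coordinates u = x + y, v = x − y the rectangle is axis-aligned; the map (x,y)→(u,v) scales areas by 2.
u-values: -14, 15, 4, 17, -3; range = 17 − (-14) = 31.
v-values: 2, -1, 8, -3, -5; range = 8 − (-5) = 13.
Area = (31 × 13) / 2 = 201.5.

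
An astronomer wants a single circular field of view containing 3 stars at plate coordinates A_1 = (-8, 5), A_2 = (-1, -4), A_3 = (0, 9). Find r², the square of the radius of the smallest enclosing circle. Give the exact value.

44.2

Side lengths²: A_1A_2² = 130, A_1A_3² = 80, A_2A_3² = 170.
Since A_2A_3² = 170 < 130 + 80 = 210, the triangle is acute, so the smallest enclosing circle is the circumcircle.
Circumcentre = (-1.8, 2.6), r² = 44.2.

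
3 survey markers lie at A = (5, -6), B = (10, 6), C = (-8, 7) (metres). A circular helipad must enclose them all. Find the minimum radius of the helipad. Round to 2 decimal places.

Side lengths²: AB² = 169, AC² = 338, BC² = 325.
Since AC² = 338 < 325 + 169 = 494, the triangle is acute, so the smallest enclosing circle is the circumcircle.
Circumcentre = (27/34, 95/34), r² = 54925/578.
r = √(54925/578) ≈ 9.75.

9.75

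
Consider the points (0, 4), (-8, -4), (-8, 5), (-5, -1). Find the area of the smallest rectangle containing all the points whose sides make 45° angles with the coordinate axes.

In coordinates u = x + y, v = x − y the rectangle is axis-aligned; the map (x,y)→(u,v) scales areas by 2.
u-values: 4, -12, -3, -6; range = 4 − (-12) = 16.
v-values: -4, -4, -13, -4; range = -4 − (-13) = 9.
Area = (16 × 9) / 2 = 72.

72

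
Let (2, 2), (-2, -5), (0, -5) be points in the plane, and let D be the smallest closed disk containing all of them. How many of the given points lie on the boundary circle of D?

Call the three points A, B, C in the order given.
Side lengths²: AB² = 65, AC² = 53, BC² = 4.
Since AB² = 65 ≥ 53 + 4 = 57, the angle opposite AB is not acute, so the smallest enclosing circle has AB as diameter.
Centre = midpoint of AB = (0, -1.5), r² = 65/4 = 16.25.
The points at distance exactly r from the centre are (2, 2), (-2, -5) — 2 points.

2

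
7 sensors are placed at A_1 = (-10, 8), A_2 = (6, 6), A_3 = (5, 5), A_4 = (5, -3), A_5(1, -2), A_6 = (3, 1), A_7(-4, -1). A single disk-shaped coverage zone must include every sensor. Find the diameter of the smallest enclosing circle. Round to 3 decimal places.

18.601

The minimum enclosing circle of a finite set is fixed by two of the points (as a diameter) or three (as a circumcircle).
The farthest pair is A_1–A_4 with squared distance 346. The circle on this segment as diameter has centre (-2.5, 2.5) and r² = 346/4 = 86.5.
Check A_2: distance² to centre = 84.5 ≤ 86.5, so it lies inside.
All remaining points lie in this disk, and no smaller disk contains both endpoints, so this is the minimum enclosing circle.
Diameter = 2r = 2√(86.5) ≈ 18.601.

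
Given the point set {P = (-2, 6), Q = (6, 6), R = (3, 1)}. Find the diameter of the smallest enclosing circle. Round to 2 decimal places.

Side lengths²: PQ² = 64, PR² = 50, QR² = 34.
Since PQ² = 64 < 50 + 34 = 84, the triangle is acute, so the smallest enclosing circle is the circumcircle.
Circumcentre = (2, 5), r² = 17.
Diameter = 2r = 2√17 ≈ 8.25.

8.25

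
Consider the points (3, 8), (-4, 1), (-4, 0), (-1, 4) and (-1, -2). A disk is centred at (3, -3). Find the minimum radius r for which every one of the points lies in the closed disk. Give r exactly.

The required radius is the distance from (3, -3) to the farthest point.
Squared distances: 121, 65, 58, 65, 17.
Maximum is 121, attained at (3, 8).
r = √121 = 11.

11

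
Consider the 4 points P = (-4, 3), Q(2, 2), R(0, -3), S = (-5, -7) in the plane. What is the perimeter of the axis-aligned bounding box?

Width = max x − min x = 2 − (-5) = 7.
Height = max y − min y = 3 − (-7) = 10.
Perimeter = 2(7 + 10) = 34.

34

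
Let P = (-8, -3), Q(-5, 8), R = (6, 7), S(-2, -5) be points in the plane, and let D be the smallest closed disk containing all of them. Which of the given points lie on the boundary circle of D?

P, R

The minimum enclosing circle of a finite set is fixed by two of the points (as a diameter) or three (as a circumcircle).
The farthest pair is P–R with squared distance 296. The circle on this segment as diameter has centre (-1, 2) and r² = 296/4 = 74.
Check Q: distance² to centre = 52 ≤ 74, so it lies inside.
All remaining points lie in this disk, and no smaller disk contains both endpoints, so this is the minimum enclosing circle.
The points at distance exactly r from the centre are P, R — 2 points.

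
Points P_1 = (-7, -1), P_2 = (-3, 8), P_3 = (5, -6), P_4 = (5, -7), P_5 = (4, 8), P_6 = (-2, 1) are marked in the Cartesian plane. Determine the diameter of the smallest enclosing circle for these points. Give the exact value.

The minimum enclosing circle of a finite set is fixed by two of the points (as a diameter) or three (as a circumcircle).
The farthest pair is P_2–P_4 with squared distance 289. The circle on this segment as diameter has centre (1, 0.5) and r² = 289/4 = 72.25.
Check P_1: distance² to centre = 66.25 ≤ 72.25, so it lies inside.
All remaining points lie in this disk, and no smaller disk contains both endpoints, so this is the minimum enclosing circle.
Diameter = 2r = 2√(72.25) = 17.

17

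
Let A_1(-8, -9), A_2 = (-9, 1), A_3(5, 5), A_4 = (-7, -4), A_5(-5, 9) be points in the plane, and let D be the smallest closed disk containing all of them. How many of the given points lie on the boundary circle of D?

A smallest enclosing disk is always determined by at most three of the input points on its boundary.
The minimum enclosing circle is determined by three boundary points: A_1, A_3, A_5.
Their circumcentre is (-3.03125, -0.578125) with r² = 95.6164550781.
The farthest remaining point A_2 is at distance² 38.1164550781 ≤ 95.6164550781.
The points at distance exactly r from the centre are A_1, A_3, A_5 — 3 points.

3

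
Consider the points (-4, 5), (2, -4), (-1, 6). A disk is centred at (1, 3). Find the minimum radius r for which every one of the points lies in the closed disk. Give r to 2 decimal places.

The required radius is the distance from (1, 3) to the farthest point.
Squared distances: 29, 50, 13.
Maximum is 50, attained at (2, -4).
r = √50 ≈ 7.07.

7.07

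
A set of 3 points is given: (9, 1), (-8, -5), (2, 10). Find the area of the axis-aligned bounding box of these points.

255

x ranges over [-8, 9], width 17.
y ranges over [-5, 10], height 15.
Area = 17 × 15 = 255.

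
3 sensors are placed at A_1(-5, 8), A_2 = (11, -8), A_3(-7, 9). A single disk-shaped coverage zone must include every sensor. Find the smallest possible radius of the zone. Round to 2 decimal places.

Side lengths²: A_1A_2² = 512, A_1A_3² = 5, A_2A_3² = 613.
Since A_2A_3² = 613 ≥ 512 + 5 = 517, the angle opposite A_2A_3 is not acute, so the smallest enclosing circle has A_2A_3 as diameter.
Centre = midpoint of A_2A_3 = (2, 0.5), r² = 613/4 = 153.25.
r = √(153.25) ≈ 12.38.

12.38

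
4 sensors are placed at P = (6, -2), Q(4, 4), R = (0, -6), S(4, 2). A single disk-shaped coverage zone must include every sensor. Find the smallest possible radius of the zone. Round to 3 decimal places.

5.385

The minimum enclosing circle of a finite set is fixed by two of the points (as a diameter) or three (as a circumcircle).
The farthest pair is Q–R with squared distance 116. The circle on this segment as diameter has centre (2, -1) and r² = 116/4 = 29.
Check P: distance² to centre = 17 ≤ 29, so it lies inside.
All remaining points lie in this disk, and no smaller disk contains both endpoints, so this is the minimum enclosing circle.
r = √29 ≈ 5.385.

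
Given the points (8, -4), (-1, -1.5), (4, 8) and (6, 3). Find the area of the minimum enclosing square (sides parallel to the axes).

144

The bounding box has width 9 and height 12.
An axis-aligned square enclosing the set must have side ≥ max(width, height).
So the minimum side is max(9, 12) = 12.
Area = 12² = 144.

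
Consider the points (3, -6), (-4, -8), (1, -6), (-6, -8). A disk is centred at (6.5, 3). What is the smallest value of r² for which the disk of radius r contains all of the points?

277.25

The required radius is the distance from (6.5, 3) to the farthest point.
Squared distances: 93.25, 231.25, 111.25, 277.25.
Maximum is 277.25, attained at (-6, -8).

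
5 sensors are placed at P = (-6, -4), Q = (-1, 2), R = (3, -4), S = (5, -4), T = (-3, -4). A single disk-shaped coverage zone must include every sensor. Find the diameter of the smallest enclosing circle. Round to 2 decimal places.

11.05

By Welzl's lemma the MEC is supported by two points (diametrically opposite) or three points (on a circumcircle).
The minimum enclosing circle is determined by three boundary points: P, Q, S.
Their circumcentre is (-0.5, -3.5) with r² = 30.5.
The farthest remaining point R is at distance² 12.5 ≤ 30.5.
Diameter = 2r = 2√(30.5) ≈ 11.05.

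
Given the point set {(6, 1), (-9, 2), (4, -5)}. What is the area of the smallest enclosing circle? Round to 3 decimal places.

Call the three points A, B, C in the order given.
Side lengths²: AB² = 226, AC² = 40, BC² = 218.
Since AB² = 226 < 218 + 40 = 258, the triangle is acute, so the smallest enclosing circle is the circumcircle.
Circumcentre = (-73/46, 9/46), r² = 61585/1058.
Area = π·r² = π·61585/1058 ≈ 182.869.

182.869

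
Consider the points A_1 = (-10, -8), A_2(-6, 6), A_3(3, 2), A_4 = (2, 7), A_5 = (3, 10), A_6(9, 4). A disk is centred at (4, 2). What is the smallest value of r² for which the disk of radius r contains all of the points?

296

The required radius is the distance from (4, 2) to the farthest point.
Squared distances: 296, 116, 1, 29, 65, 29.
Maximum is 296, attained at A_1.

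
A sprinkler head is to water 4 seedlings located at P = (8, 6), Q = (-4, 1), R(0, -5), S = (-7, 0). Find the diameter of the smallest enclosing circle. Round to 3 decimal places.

16.155

The farthest pair is P–S with squared distance 261. The circle on this segment as diameter has centre (0.5, 3) and r² = 261/4 = 65.25.
Check Q: distance² to centre = 24.25 ≤ 65.25, so it lies inside.
All remaining points lie in this disk, and no smaller disk contains both endpoints, so this is the minimum enclosing circle.
Diameter = 2r = 2√(65.25) ≈ 16.155.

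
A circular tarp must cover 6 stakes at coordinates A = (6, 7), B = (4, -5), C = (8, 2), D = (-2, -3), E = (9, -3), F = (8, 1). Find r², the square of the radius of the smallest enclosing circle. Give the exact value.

By Welzl's lemma the MEC is supported by two points (diametrically opposite) or three points (on a circumcircle).
The minimum enclosing circle is determined by three boundary points: A, D, E.
Their circumcentre is (3.5, 0.8) with r² = 44.69.
The farthest remaining point B is at distance² 33.89 ≤ 44.69.

44.69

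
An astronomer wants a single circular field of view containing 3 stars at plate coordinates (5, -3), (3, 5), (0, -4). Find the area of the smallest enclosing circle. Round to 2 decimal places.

70.85

Call the three points A, B, C in the order given.
Side lengths²: AB² = 68, AC² = 26, BC² = 90.
Since BC² = 90 < 68 + 26 = 94, the triangle is acute, so the smallest enclosing circle is the circumcircle.
Circumcentre = (12/7, 3/7), r² = 1105/49.
Area = π·r² = π·1105/49 ≈ 70.85.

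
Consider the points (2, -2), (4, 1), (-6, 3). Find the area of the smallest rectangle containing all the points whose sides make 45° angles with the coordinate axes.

52

In coordinates u = x + y, v = x − y the rectangle is axis-aligned; the map (x,y)→(u,v) scales areas by 2.
u-values: 0, 5, -3; range = 5 − (-3) = 8.
v-values: 4, 3, -9; range = 4 − (-9) = 13.
Area = (8 × 13) / 2 = 52.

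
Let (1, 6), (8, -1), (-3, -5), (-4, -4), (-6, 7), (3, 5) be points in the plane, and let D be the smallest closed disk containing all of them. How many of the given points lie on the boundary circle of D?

3

The minimum enclosing circle of a finite set is fixed by two of the points (as a diameter) or three (as a circumcircle).
The minimum enclosing circle is determined by three boundary points: (8, -1), (-3, -5), (-6, 7).
Their circumcentre is (7/12, 109/48) with r² = 151385/2304.
The farthest remaining point (-4, -4) is at distance² 139001/2304 ≤ 151385/2304.
The points at distance exactly r from the centre are (8, -1), (-3, -5), (-6, 7) — 3 points.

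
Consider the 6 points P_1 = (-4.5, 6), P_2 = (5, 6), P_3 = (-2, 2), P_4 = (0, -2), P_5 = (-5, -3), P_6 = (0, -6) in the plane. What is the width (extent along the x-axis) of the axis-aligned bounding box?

10

max x = 5, min x = -5, so width = 10.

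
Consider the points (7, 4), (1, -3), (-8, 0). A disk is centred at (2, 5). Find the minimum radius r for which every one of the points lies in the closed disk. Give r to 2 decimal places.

The required radius is the distance from (2, 5) to the farthest point.
Squared distances: 26, 65, 125.
Maximum is 125, attained at (-8, 0).
r = √125 ≈ 11.18.

11.18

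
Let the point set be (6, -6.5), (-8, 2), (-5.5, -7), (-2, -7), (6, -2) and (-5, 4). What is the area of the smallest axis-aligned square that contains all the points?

The bounding box has width 14 and height 11.
An axis-aligned square enclosing the set must have side ≥ max(width, height).
So the minimum side is max(14, 11) = 14.
Area = 14² = 196.

196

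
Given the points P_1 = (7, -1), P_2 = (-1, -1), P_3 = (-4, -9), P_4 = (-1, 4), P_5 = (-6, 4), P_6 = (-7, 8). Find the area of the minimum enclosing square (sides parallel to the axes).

The bounding box has width 14 and height 17.
An axis-aligned square enclosing the set must have side ≥ max(width, height).
So the minimum side is max(14, 17) = 17.
Area = 17² = 289.

289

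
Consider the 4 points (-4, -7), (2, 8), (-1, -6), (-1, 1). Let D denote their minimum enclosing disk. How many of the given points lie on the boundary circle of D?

2

The minimum enclosing circle of a finite set is fixed by two of the points (as a diameter) or three (as a circumcircle).
The farthest pair is (-4, -7)–(2, 8) with squared distance 261. The circle on this segment as diameter has centre (-1, 0.5) and r² = 261/4 = 65.25.
Check (-1, -6): distance² to centre = 42.25 ≤ 65.25, so it lies inside.
All remaining points lie in this disk, and no smaller disk contains both endpoints, so this is the minimum enclosing circle.
The points at distance exactly r from the centre are (-4, -7), (2, 8) — 2 points.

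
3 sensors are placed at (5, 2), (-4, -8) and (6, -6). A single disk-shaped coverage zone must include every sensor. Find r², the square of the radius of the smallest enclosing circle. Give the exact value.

45.25

Call the three points A, B, C in the order given.
Side lengths²: AB² = 181, AC² = 65, BC² = 104.
Since AB² = 181 ≥ 104 + 65 = 169, the angle opposite AB is not acute, so the smallest enclosing circle has AB as diameter.
Centre = midpoint of AB = (0.5, -3), r² = 181/4 = 45.25.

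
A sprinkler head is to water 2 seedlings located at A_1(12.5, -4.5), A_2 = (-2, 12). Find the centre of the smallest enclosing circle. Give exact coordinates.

(5.25, 3.75)

The smallest circle enclosing two points has them as diameter endpoints.
Centre = midpoint = (5.25, 3.75); r² = |A_1A_2|²/4 = 482.5/4 = 120.625.
Centre = (5.25, 3.75).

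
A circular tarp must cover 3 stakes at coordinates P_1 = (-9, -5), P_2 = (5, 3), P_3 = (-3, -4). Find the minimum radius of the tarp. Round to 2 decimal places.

8.06

Side lengths²: P_1P_2² = 260, P_1P_3² = 37, P_2P_3² = 113.
Since P_1P_2² = 260 ≥ 113 + 37 = 150, the angle opposite P_1P_2 is not acute, so the smallest enclosing circle has P_1P_2 as diameter.
Centre = midpoint of P_1P_2 = (-2, -1), r² = 260/4 = 65.
r = √65 ≈ 8.06.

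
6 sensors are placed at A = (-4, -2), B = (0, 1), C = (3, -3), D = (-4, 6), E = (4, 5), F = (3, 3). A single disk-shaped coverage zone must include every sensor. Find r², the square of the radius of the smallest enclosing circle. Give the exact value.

32.5

A smallest enclosing disk is always determined by at most three of the input points on its boundary.
The farthest pair is C–D with squared distance 130. The circle on this segment as diameter has centre (-0.5, 1.5) and r² = 130/4 = 32.5.
Check A: distance² to centre = 24.5 ≤ 32.5, so it lies inside.
All remaining points lie in this disk, and no smaller disk contains both endpoints, so this is the minimum enclosing circle.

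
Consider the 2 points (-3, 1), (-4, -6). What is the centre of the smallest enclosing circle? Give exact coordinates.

(-3.5, -2.5)

The smallest circle enclosing two points has them as diameter endpoints.
Centre = midpoint = (-3.5, -2.5); r² = |(-3, 1)−(-4, -6)|²/4 = 50/4 = 12.5.
Centre = (-3.5, -2.5).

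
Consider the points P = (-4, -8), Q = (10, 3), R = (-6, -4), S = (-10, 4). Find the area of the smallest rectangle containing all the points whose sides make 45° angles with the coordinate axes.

In coordinates u = x + y, v = x − y the rectangle is axis-aligned; the map (x,y)→(u,v) scales areas by 2.
u-values: -12, 13, -10, -6; range = 13 − (-12) = 25.
v-values: 4, 7, -2, -14; range = 7 − (-14) = 21.
Area = (25 × 21) / 2 = 262.5.

262.5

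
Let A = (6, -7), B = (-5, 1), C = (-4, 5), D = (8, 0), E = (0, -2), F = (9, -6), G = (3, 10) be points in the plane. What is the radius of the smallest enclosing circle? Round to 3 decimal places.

A smallest enclosing disk is always determined by at most three of the input points on its boundary.
The minimum enclosing circle is determined by three boundary points: B, F, G.
Their circumcentre is (50/13, 31/26) with r² = 52925/676.
The farthest remaining point C is at distance² 51417/676 ≤ 52925/676.
r = √(52925/676) ≈ 8.848.

8.848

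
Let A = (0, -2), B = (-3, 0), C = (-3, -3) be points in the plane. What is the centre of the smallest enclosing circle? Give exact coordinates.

Side lengths²: AB² = 13, AC² = 10, BC² = 9.
Since AB² = 13 < 10 + 9 = 19, the triangle is acute, so the smallest enclosing circle is the circumcircle.
Circumcentre = (-11/6, -1.5), r² = 65/18.
Centre = (-11/6, -1.5).

(-11/6, -1.5)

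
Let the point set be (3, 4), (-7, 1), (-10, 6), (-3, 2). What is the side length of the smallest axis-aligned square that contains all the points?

13

The bounding box has width 13 and height 5.
An axis-aligned square enclosing the set must have side ≥ max(width, height).
So the minimum side is max(13, 5) = 13.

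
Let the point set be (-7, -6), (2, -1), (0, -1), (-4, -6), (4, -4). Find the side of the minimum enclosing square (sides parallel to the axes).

The bounding box has width 11 and height 5.
An axis-aligned square enclosing the set must have side ≥ max(width, height).
So the minimum side is max(11, 5) = 11.

11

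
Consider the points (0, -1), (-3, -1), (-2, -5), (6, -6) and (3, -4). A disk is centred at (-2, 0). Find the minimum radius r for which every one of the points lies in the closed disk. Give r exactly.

10

The required radius is the distance from (-2, 0) to the farthest point.
Squared distances: 5, 2, 25, 100, 41.
Maximum is 100, attained at (6, -6).
r = √100 = 10.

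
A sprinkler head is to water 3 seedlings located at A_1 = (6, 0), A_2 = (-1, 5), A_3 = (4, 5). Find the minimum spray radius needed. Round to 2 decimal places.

Side lengths²: A_1A_2² = 74, A_1A_3² = 29, A_2A_3² = 25.
Since A_1A_2² = 74 ≥ 29 + 25 = 54, the angle opposite A_1A_2 is not acute, so the smallest enclosing circle has A_1A_2 as diameter.
Centre = midpoint of A_1A_2 = (2.5, 2.5), r² = 74/4 = 18.5.
r = √(18.5) ≈ 4.30.

4.30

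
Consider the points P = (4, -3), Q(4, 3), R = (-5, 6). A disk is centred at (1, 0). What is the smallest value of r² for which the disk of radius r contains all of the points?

The required radius is the distance from (1, 0) to the farthest point.
Squared distances: 18, 18, 72.
Maximum is 72, attained at R.

72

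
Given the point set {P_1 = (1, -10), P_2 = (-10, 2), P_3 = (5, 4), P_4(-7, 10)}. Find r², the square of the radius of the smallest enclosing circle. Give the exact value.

116

The farthest pair is P_1–P_4 with squared distance 464. The circle on this segment as diameter has centre (-3, 0) and r² = 464/4 = 116.
Check P_2: distance² to centre = 53 ≤ 116, so it lies inside.
All remaining points lie in this disk, and no smaller disk contains both endpoints, so this is the minimum enclosing circle.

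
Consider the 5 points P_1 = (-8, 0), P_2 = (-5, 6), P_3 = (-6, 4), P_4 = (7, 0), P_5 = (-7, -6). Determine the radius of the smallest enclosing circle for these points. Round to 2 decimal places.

A smallest enclosing disk is always determined by at most three of the input points on its boundary.
The minimum enclosing circle is determined by three boundary points: P_2, P_4, P_5.
Their circumcentre is (-12/13, -11/13) with r² = 10730/169.
The farthest remaining point P_1 is at distance² 8585/169 ≤ 10730/169.
r = √(10730/169) ≈ 7.97.

7.97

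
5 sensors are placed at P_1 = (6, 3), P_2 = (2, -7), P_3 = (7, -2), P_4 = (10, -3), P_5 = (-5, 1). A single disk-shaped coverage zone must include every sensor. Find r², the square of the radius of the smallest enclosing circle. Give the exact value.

60.25

A smallest enclosing disk is always determined by at most three of the input points on its boundary.
The farthest pair is P_4–P_5 with squared distance 241. The circle on this segment as diameter has centre (2.5, -1) and r² = 241/4 = 60.25.
Check P_1: distance² to centre = 28.25 ≤ 60.25, so it lies inside.
All remaining points lie in this disk, and no smaller disk contains both endpoints, so this is the minimum enclosing circle.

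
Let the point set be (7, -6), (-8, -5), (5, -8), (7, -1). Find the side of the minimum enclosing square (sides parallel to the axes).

15

The bounding box has width 15 and height 7.
An axis-aligned square enclosing the set must have side ≥ max(width, height).
So the minimum side is max(15, 7) = 15.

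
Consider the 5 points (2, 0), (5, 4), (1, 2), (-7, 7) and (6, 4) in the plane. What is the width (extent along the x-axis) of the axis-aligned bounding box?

13

max x = 6, min x = -7, so width = 13.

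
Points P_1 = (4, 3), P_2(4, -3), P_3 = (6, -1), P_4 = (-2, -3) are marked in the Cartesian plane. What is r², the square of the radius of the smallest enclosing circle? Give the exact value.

The minimum enclosing circle is determined by three boundary points: P_1, P_3, P_4.
Their circumcentre is (5/3, -2/3) with r² = 170/9.
The farthest remaining point P_2 is at distance² 98/9 ≤ 170/9.

170/9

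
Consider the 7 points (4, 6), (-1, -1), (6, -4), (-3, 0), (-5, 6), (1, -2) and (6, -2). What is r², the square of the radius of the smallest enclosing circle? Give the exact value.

55.25

A smallest enclosing disk is always determined by at most three of the input points on its boundary.
The farthest pair is (6, -4)–(-5, 6) with squared distance 221. The circle on this segment as diameter has centre (0.5, 1) and r² = 221/4 = 55.25.
Check (4, 6): distance² to centre = 37.25 ≤ 55.25, so it lies inside.
All remaining points lie in this disk, and no smaller disk contains both endpoints, so this is the minimum enclosing circle.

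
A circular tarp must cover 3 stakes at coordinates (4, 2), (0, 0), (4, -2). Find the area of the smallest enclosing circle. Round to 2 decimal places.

19.63

Call the three points A, B, C in the order given.
Side lengths²: AB² = 20, AC² = 16, BC² = 20.
Since BC² = 20 < 20 + 16 = 36, the triangle is acute, so the smallest enclosing circle is the circumcircle.
Circumcentre = (2.5, 0), r² = 6.25.
Area = π·r² = π·6.25 ≈ 19.63.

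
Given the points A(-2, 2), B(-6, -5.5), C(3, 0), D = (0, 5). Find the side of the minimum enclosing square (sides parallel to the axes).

The bounding box has width 9 and height 10.5.
An axis-aligned square enclosing the set must have side ≥ max(width, height).
So the minimum side is max(9, 10.5) = 10.5.

10.5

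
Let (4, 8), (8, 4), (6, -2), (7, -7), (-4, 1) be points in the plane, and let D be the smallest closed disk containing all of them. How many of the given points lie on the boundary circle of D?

3

By Welzl's lemma the MEC is supported by two points (diametrically opposite) or three points (on a circumcircle).
The minimum enclosing circle is determined by three boundary points: (4, 8), (7, -7), (-4, 1).
Their circumcentre is (357/94, 15/94) with r² = 271765/4418.
The farthest remaining point (8, 4) is at distance² 143173/4418 ≤ 271765/4418.
The points at distance exactly r from the centre are (4, 8), (7, -7), (-4, 1) — 3 points.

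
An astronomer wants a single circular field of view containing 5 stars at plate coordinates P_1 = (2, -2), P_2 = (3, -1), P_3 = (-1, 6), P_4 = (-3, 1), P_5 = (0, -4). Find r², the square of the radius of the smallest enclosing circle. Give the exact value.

The farthest pair is P_3–P_5 with squared distance 101. The circle on this segment as diameter has centre (-0.5, 1) and r² = 101/4 = 25.25.
Check P_1: distance² to centre = 15.25 ≤ 25.25, so it lies inside.
All remaining points lie in this disk, and no smaller disk contains both endpoints, so this is the minimum enclosing circle.

25.25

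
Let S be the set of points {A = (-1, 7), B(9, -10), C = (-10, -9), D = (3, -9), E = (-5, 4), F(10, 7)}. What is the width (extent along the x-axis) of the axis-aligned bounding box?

20

max x = 10, min x = -10, so width = 20.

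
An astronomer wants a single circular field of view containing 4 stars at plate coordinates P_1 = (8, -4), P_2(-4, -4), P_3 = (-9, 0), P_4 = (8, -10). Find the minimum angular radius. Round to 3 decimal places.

9.862

The farthest pair is P_3–P_4 with squared distance 389. The circle on this segment as diameter has centre (-0.5, -5) and r² = 389/4 = 97.25.
Check P_1: distance² to centre = 73.25 ≤ 97.25, so it lies inside.
All remaining points lie in this disk, and no smaller disk contains both endpoints, so this is the minimum enclosing circle.
r = √(97.25) ≈ 9.862.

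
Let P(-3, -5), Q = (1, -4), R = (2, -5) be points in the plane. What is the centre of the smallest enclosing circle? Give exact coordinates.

Side lengths²: PQ² = 17, PR² = 25, QR² = 2.
Since PR² = 25 ≥ 17 + 2 = 19, the angle opposite PR is not acute, so the smallest enclosing circle has PR as diameter.
Centre = midpoint of PR = (-0.5, -5), r² = 25/4 = 6.25.
Centre = (-0.5, -5).

(-0.5, -5)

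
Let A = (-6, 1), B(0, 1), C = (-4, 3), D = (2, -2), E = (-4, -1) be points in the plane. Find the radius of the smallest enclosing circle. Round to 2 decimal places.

The farthest pair is A–D with squared distance 73. The circle on this segment as diameter has centre (-2, -0.5) and r² = 73/4 = 18.25.
Check B: distance² to centre = 6.25 ≤ 18.25, so it lies inside.
All remaining points lie in this disk, and no smaller disk contains both endpoints, so this is the minimum enclosing circle.
r = √(18.25) ≈ 4.27.

4.27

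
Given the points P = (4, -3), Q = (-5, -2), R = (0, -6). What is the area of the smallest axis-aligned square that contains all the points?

81

The bounding box has width 9 and height 4.
An axis-aligned square enclosing the set must have side ≥ max(width, height).
So the minimum side is max(9, 4) = 9.
Area = 9² = 81.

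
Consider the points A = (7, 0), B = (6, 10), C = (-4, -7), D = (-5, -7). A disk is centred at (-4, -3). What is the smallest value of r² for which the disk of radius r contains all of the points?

269

The required radius is the distance from (-4, -3) to the farthest point.
Squared distances: 130, 269, 16, 17.
Maximum is 269, attained at B.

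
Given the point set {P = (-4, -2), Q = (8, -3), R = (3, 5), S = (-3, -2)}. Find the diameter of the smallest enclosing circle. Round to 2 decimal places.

By Welzl's lemma the MEC is supported by two points (diametrically opposite) or three points (on a circumcircle).
The minimum enclosing circle is determined by three boundary points: P, Q, R.
Their circumcentre is (55/26, -29/26) with r² = 12905/338.
The farthest remaining point S is at distance² 9109/338 ≤ 12905/338.
Diameter = 2r = 2√(12905/338) ≈ 12.36.

12.36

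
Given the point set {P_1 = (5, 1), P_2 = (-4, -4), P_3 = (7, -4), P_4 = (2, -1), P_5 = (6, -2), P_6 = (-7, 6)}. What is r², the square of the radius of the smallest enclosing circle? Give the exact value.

The farthest pair is P_3–P_6 with squared distance 296. The circle on this segment as diameter has centre (0, 1) and r² = 296/4 = 74.
Check P_1: distance² to centre = 25 ≤ 74, so it lies inside.
All remaining points lie in this disk, and no smaller disk contains both endpoints, so this is the minimum enclosing circle.

74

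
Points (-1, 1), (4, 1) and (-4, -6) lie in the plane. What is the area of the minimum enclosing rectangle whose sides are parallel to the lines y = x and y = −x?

37.5

In coordinates u = x + y, v = x − y the rectangle is axis-aligned; the map (x,y)→(u,v) scales areas by 2.
u-values: 0, 5, -10; range = 5 − (-10) = 15.
v-values: -2, 3, 2; range = 3 − (-2) = 5.
Area = (15 × 5) / 2 = 37.5.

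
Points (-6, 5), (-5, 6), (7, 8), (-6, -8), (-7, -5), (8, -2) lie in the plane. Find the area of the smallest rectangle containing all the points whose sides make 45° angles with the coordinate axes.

304.5

In coordinates u = x + y, v = x − y the rectangle is axis-aligned; the map (x,y)→(u,v) scales areas by 2.
u-values: -1, 1, 15, -14, -12, 6; range = 15 − (-14) = 29.
v-values: -11, -11, -1, 2, -2, 10; range = 10 − (-11) = 21.
Area = (29 × 21) / 2 = 304.5.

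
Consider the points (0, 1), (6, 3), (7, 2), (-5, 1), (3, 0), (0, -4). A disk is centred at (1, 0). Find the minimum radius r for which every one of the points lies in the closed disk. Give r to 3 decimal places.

6.325

The required radius is the distance from (1, 0) to the farthest point.
Squared distances: 2, 34, 40, 37, 4, 17.
Maximum is 40, attained at (7, 2).
r = √40 ≈ 6.325.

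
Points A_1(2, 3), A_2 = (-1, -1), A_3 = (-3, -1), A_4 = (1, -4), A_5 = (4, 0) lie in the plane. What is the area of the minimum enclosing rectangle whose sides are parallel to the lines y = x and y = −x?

31.5

In coordinates u = x + y, v = x − y the rectangle is axis-aligned; the map (x,y)→(u,v) scales areas by 2.
u-values: 5, -2, -4, -3, 4; range = 5 − (-4) = 9.
v-values: -1, 0, -2, 5, 4; range = 5 − (-2) = 7.
Area = (9 × 7) / 2 = 31.5.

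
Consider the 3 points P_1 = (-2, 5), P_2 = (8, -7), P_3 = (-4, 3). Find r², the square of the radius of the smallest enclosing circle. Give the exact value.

Side lengths²: P_1P_2² = 244, P_1P_3² = 8, P_2P_3² = 244.
Since P_2P_3² = 244 < 244 + 8 = 252, the triangle is acute, so the smallest enclosing circle is the circumcircle.
Circumcentre = (27/11, -16/11), r² = 7442/121.

7442/121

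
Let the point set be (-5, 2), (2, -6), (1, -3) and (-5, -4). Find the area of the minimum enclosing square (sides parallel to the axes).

The bounding box has width 7 and height 8.
An axis-aligned square enclosing the set must have side ≥ max(width, height).
So the minimum side is max(7, 8) = 8.
Area = 8² = 64.

64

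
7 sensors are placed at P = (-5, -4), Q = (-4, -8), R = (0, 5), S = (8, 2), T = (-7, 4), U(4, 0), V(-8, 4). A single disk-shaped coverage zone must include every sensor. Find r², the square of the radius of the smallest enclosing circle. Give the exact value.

By Welzl's lemma the MEC is supported by two points (diametrically opposite) or three points (on a circumcircle).
The minimum enclosing circle is determined by three boundary points: Q, S, V.
Their circumcentre is (-9/23, -3/23) with r² = 39650/529.
The farthest remaining point T is at distance² 32129/529 ≤ 39650/529.

39650/529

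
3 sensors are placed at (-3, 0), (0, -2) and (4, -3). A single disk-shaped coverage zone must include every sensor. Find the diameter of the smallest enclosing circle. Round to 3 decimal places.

7.616

Call the three points A, B, C in the order given.
Side lengths²: AB² = 13, AC² = 58, BC² = 17.
Since AC² = 58 ≥ 17 + 13 = 30, the angle opposite AC is not acute, so the smallest enclosing circle has AC as diameter.
Centre = midpoint of AC = (0.5, -1.5), r² = 58/4 = 14.5.
Diameter = 2r = 2√(14.5) ≈ 7.616.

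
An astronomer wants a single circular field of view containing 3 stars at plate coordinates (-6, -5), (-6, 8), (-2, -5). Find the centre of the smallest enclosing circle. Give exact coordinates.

Call the three points A, B, C in the order given.
Side lengths²: AB² = 169, AC² = 16, BC² = 185.
Since BC² = 185 ≥ 169 + 16 = 185, the angle opposite BC is not acute, so the smallest enclosing circle has BC as diameter.
Centre = midpoint of BC = (-4, 1.5), r² = 185/4 = 46.25.
Centre = (-4, 1.5).

(-4, 1.5)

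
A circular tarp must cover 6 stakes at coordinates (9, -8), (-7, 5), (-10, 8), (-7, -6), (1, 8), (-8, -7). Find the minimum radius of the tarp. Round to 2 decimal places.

A smallest enclosing disk is always determined by at most three of the input points on its boundary.
The farthest pair is (9, -8)–(-10, 8) with squared distance 617. The circle on this segment as diameter has centre (-0.5, 0) and r² = 617/4 = 154.25.
Check (-7, 5): distance² to centre = 67.25 ≤ 154.25, so it lies inside.
All remaining points lie in this disk, and no smaller disk contains both endpoints, so this is the minimum enclosing circle.
r = √(154.25) ≈ 12.42.

12.42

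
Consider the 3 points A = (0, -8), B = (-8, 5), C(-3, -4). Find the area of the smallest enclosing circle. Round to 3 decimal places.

Side lengths²: AB² = 233, AC² = 25, BC² = 106.
Since AB² = 233 ≥ 106 + 25 = 131, the angle opposite AB is not acute, so the smallest enclosing circle has AB as diameter.
Centre = midpoint of AB = (-4, -1.5), r² = 233/4 = 58.25.
Area = π·r² = π·58.25 ≈ 182.998.

182.998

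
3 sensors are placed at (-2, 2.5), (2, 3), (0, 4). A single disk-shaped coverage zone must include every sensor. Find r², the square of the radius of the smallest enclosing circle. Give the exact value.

Call the three points A, B, C in the order given.
Side lengths²: AB² = 16.25, AC² = 6.25, BC² = 5.
Since AB² = 16.25 ≥ 6.25 + 5 = 11.25, the angle opposite AB is not acute, so the smallest enclosing circle has AB as diameter.
Centre = midpoint of AB = (0, 2.75), r² = 16.25/4 = 4.0625.

4.0625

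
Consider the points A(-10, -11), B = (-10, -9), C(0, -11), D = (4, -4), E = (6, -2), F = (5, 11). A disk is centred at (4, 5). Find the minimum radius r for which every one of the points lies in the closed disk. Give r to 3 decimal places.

21.260

The required radius is the distance from (4, 5) to the farthest point.
Squared distances: 452, 392, 272, 81, 53, 37.
Maximum is 452, attained at A.
r = √452 ≈ 21.260.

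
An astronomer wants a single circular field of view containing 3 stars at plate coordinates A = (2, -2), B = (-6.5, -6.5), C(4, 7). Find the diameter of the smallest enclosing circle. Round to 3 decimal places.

17.103

Side lengths²: AB² = 92.5, AC² = 85, BC² = 292.5.
Since BC² = 292.5 ≥ 92.5 + 85 = 177.5, the angle opposite BC is not acute, so the smallest enclosing circle has BC as diameter.
Centre = midpoint of BC = (-1.25, 0.25), r² = 292.5/4 = 73.125.
Diameter = 2r = 2√(73.125) ≈ 17.103.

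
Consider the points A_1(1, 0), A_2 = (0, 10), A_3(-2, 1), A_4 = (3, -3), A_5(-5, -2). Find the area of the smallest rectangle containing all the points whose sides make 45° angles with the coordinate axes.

In coordinates u = x + y, v = x − y the rectangle is axis-aligned; the map (x,y)→(u,v) scales areas by 2.
u-values: 1, 10, -1, 0, -7; range = 10 − (-7) = 17.
v-values: 1, -10, -3, 6, -3; range = 6 − (-10) = 16.
Area = (17 × 16) / 2 = 136.

136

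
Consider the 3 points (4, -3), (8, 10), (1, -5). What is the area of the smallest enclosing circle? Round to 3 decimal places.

Call the three points A, B, C in the order given.
Side lengths²: AB² = 185, AC² = 13, BC² = 274.
Since BC² = 274 ≥ 185 + 13 = 198, the angle opposite BC is not acute, so the smallest enclosing circle has BC as diameter.
Centre = midpoint of BC = (4.5, 2.5), r² = 274/4 = 68.5.
Area = π·r² = π·68.5 ≈ 215.199.

215.199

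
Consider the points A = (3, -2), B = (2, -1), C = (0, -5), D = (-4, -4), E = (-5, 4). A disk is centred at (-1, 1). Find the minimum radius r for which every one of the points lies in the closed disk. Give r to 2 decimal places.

The required radius is the distance from (-1, 1) to the farthest point.
Squared distances: 25, 13, 37, 34, 25.
Maximum is 37, attained at C.
r = √37 ≈ 6.08.

6.08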